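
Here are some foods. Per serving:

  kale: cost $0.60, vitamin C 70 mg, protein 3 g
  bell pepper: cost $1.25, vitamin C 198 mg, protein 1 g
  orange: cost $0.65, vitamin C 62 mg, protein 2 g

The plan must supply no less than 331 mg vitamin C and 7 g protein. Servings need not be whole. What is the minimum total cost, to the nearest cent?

$2.41

A basic optimal solution has at most two foods positive. Try each food alone and each pair with both targets met exactly.
kale only: max(331/70, 7/3) = 4.729 servings → $2.84.
bell pepper only: max(331/198, 7/1) = 7 servings → $8.75.
orange only: max(331/62, 7/2) = 5.339 servings → $3.47.
kale + bell pepper with both tight: 2.013 servings and 0.9599 servings → $2.41.
kale + orange: the both-tight solution has a negative serving — not a feasible corner.
bell pepper + orange with both tight: 0.6826 servings and 3.159 servings → $2.91.
The minimum over all feasible corners is $2.41.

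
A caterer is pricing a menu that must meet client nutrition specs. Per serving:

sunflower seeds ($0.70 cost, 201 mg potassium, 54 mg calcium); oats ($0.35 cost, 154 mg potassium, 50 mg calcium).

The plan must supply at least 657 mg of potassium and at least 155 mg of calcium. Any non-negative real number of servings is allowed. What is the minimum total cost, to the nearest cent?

This is a tiny linear program; its minimum lies at a vertex of the feasible set. List the vertices and price them.
sunflower seeds only: max(657/201, 155/54) = 3.269 servings → $2.29.
oats only: max(657/154, 155/50) = 4.266 servings → $1.49.
sunflower seeds + oats: intersection lies outside the first quadrant.
Cheapest feasible corner: $1.49.

$1.49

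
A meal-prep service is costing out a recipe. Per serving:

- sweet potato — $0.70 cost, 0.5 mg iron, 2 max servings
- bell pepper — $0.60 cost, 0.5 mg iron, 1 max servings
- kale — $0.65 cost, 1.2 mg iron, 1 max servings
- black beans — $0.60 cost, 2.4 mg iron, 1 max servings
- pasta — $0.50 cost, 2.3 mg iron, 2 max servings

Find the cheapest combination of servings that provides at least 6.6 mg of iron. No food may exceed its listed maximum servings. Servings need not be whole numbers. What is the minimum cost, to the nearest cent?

Cost per mg of iron: pasta $0.2174, black beans $0.2500, kale $0.5417, bell pepper $1.2000, sweet potato $1.4000.
Take 2 servings of pasta: +4.6 mg iron for $1.00 (total $1.00, still need 2.0 mg).
Take 0.8333 servings of black beans: +2.0 mg iron for $0.50 (total $1.50, still need 0.0 mg).
Filling from the cheapest source first is optimal under one linear minimum: $1.50.

$1.50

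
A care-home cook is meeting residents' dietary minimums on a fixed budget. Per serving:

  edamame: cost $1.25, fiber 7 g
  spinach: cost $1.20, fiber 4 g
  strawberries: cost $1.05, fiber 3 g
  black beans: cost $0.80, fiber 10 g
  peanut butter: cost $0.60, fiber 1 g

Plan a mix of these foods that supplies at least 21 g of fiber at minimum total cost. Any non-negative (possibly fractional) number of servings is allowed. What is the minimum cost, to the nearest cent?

$1.68

Cost per g of fiber: black beans $0.0800, edamame $0.1786, spinach $0.3000, strawberries $0.3500, peanut butter $0.6000.
With no serving limits, use only black beans: 21 g / 10 g = 2.1 servings × $0.80 = $1.68.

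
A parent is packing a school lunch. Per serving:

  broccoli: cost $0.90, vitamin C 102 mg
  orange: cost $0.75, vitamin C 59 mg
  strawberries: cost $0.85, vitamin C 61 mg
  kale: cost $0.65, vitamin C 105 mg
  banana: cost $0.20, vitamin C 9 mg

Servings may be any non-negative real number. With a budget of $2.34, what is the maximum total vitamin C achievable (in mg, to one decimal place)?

378.0 mg

Vitamin C per dollar: kale 161.5, broccoli 113.3, orange 78.67, strawberries 71.76, banana 45.
With no serving limits, spend the whole cost allowance on kale: $2.34 / $0.65 × 105 mg = 378.0 mg.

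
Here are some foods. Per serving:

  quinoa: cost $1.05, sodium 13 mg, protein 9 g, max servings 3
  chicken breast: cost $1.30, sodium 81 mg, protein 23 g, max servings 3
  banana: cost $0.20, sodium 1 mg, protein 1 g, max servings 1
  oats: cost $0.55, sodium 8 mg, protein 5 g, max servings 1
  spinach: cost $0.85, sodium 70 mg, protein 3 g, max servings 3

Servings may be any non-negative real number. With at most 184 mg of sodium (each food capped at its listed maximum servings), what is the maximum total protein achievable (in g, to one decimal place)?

71.6 g

Protein per mg sodium: banana 1, quinoa 0.6923, oats 0.625, chicken breast 0.284, spinach 0.04286.
Take 1 serving of banana: uses 1 mg sodium, +1.0 g protein (running total 1.0 g).
Take 3 servings of quinoa: uses 39 mg sodium, +27.0 g protein (running total 28.0 g).
Take 1 serving of oats: uses 8 mg sodium, +5.0 g protein (running total 33.0 g).
Take 1.679 servings of chicken breast: uses 136 mg sodium, +38.6 g protein (running total 71.6 g).
Greedy by best ratio exhausts the sodium allowance optimally: 71.6 g.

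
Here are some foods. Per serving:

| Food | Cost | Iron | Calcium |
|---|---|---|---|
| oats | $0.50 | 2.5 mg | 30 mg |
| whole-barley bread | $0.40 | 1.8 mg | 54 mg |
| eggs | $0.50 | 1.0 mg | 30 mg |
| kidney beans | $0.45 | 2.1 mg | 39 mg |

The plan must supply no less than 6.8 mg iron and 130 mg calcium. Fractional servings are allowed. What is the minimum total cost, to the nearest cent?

$1.42

For a min-cost LP with two ≥-constraints, a basic feasible solution has at most two positive variables.
oats only: max(6.8/2.5, 130/30) = 4.333 servings → $2.17.
whole-barley bread only: max(6.8/1.8, 130/54) = 3.778 servings → $1.51.
eggs only: max(6.8/1.0, 130/30) = 6.8 servings → $3.40.
kidney beans only: max(6.8/2.1, 130/39) = 3.333 servings → $1.50.
oats + whole-barley bread with both tight: 1.644 servings and 1.494 servings → $1.42.
oats + eggs with both tight: 1.644 servings and 2.689 servings → $2.17.
oats + kidney beans: intersection lies outside the first quadrant.
whole-barley bread + eggs (both tight): parallel constraints — no distinct corner.
whole-barley bread + kidney beans with both tight: 0.1806 servings and 3.083 servings → $1.46.
eggs + kidney beans with both tight: 0.325 servings and 3.083 servings → $1.55.
Cheapest feasible corner: $1.42.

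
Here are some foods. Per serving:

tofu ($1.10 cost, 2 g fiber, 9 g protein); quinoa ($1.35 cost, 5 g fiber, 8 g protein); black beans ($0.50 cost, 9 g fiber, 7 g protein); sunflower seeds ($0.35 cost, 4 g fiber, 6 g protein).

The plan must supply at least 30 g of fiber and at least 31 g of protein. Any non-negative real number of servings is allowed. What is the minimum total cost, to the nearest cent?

$2.01

With two linear requirements the optimum uses one or two foods; enumerate the corners.
tofu only: max(30/2, 31/9) = 15 servings → $16.50.
quinoa only: max(30/5, 31/8) = 6 servings → $8.10.
black beans only: max(30/9, 31/7) = 4.429 servings → $2.21.
sunflower seeds only: max(30/4, 31/6) = 7.5 servings → $2.62.
tofu + quinoa: intersection lies outside the first quadrant.
tofu + black beans with both tight: 1.03 servings and 3.104 servings → $2.69.
tofu + sunflower seeds: intersection lies outside the first quadrant.
quinoa + black beans with both tight: 1.865 servings and 2.297 servings → $3.67.
quinoa + sunflower seeds: the both-tight solution has a negative serving — not a feasible corner.
black beans + sunflower seeds with both tight: 2.154 servings and 2.654 servings → $2.01.
Cheapest feasible corner: $2.01.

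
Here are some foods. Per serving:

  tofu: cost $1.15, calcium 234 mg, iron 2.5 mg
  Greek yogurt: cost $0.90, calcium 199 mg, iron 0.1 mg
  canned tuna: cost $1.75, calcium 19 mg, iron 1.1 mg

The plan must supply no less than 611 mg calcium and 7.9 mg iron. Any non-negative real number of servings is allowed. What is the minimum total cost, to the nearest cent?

$3.63

Compare the cost at each extreme point of the feasible region.
tofu only: max(611/234, 7.9/2.5) = 3.16 servings → $3.63.
Greek yogurt only: max(611/199, 7.9/0.1) = 79 servings → $71.10.
canned tuna only: max(611/19, 7.9/1.1) = 32.16 servings → $56.28.
tofu + Greek yogurt: the both-tight solution has a negative serving — not a feasible corner.
tofu + canned tuna with both tight: 2.487 servings and 1.53 servings → $5.54.
Greek yogurt + canned tuna with both tight: 2.406 servings and 6.963 servings → $14.35.
So the least-cost plan costs $3.63.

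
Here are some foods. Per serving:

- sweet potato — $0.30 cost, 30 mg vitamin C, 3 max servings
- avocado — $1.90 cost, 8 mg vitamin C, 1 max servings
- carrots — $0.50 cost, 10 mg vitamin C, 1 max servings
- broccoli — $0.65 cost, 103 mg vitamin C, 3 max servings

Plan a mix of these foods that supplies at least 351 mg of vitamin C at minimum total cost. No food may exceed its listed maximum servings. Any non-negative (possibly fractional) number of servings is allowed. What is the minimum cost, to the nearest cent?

Cost per mg of vitamin C: broccoli $0.0063, sweet potato $0.0100, carrots $0.0500, avocado $0.2375.
Take 3 servings of broccoli: +309.0 mg vitamin C for $1.95 (total $1.95, still need 42.0 mg).
Take 1.4 servings of sweet potato: +42.0 mg vitamin C for $0.42 (total $2.37, still need 0.0 mg).
Greedy by cheapest-per-mg is optimal for a single linear constraint, so the minimum cost is $2.37.

$2.37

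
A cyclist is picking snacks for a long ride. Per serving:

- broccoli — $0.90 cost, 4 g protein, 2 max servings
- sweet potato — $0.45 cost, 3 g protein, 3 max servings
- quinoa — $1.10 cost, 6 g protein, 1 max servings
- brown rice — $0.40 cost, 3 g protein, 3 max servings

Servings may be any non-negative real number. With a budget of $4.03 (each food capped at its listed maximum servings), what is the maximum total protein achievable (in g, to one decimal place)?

Protein per dollar: brown rice 7.5, sweet potato 6.667, quinoa 5.455, broccoli 4.444.
Take 3 servings of brown rice: spends $1.20, +9.0 g protein (running total 9.0 g).
Take 3 servings of sweet potato: spends $1.35, +9.0 g protein (running total 18.0 g).
Take 1 serving of quinoa: spends $1.10, +6.0 g protein (running total 24.0 g).
Take 0.4222 servings of broccoli: spends $0.38, +1.7 g protein (running total 25.7 g).
Greedy by best ratio exhausts the cost allowance optimally: 25.7 g.

25.7 g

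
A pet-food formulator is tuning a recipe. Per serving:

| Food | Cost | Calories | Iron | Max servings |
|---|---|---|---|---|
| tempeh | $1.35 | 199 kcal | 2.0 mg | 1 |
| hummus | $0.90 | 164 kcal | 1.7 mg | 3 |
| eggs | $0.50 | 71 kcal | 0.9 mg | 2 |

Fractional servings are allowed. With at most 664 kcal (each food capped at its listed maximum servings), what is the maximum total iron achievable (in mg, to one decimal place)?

Iron per kcal: eggs 0.01268, hummus 0.01037, tempeh 0.01005.
Take 2 servings of eggs: uses 142 kcal, +1.8 mg iron (running total 1.8 mg).
Take 3 servings of hummus: uses 492 kcal, +5.1 mg iron (running total 6.9 mg).
Take 0.1508 servings of tempeh: uses 30 kcal, +0.3 mg iron (running total 7.2 mg).
Greedy by best ratio exhausts the calories allowance optimally: 7.2 mg.

7.2 mg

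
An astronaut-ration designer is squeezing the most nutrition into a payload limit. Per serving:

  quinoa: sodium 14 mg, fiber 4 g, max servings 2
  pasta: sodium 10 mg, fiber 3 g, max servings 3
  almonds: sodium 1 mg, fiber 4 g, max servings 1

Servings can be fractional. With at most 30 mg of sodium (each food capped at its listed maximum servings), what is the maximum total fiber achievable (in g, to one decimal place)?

Fiber per mg sodium: almonds 4, pasta 0.3, quinoa 0.2857.
Take 1 serving of almonds: uses 1 mg sodium, +4.0 g fiber (running total 4.0 g).
Take 2.9 servings of pasta: uses 29 mg sodium, +8.7 g fiber (running total 12.7 g).
Filling greedily by fiber-per-mg sodium is optimal for one linear limit, giving 12.7 g.

12.7 g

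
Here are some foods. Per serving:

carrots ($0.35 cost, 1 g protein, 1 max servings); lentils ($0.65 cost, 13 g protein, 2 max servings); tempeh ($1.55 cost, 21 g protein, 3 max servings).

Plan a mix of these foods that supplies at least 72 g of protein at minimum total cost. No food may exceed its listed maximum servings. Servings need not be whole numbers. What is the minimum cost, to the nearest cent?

$4.70

Cost per g of protein: lentils $0.0500, tempeh $0.0738, carrots $0.3500.
Take 2 servings of lentils: +26.0 g protein for $1.30 (total $1.30, still need 46.0 g).
Take 2.19 servings of tempeh: +46.0 g protein for $3.40 (total $4.70, still need 0.0 g).
Greedy by cheapest-per-g is optimal for a single linear constraint, so the minimum cost is $4.70.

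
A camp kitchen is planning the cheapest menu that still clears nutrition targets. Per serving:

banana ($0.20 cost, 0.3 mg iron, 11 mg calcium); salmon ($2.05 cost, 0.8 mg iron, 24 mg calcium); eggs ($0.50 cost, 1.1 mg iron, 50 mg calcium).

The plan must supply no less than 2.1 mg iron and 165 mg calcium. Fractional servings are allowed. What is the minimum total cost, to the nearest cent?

The cheapest plan sits at a corner of the feasible region — with two constraints it uses at most two foods.
banana only: max(2.1/0.3, 165/11) = 15 servings → $3.00.
salmon only: max(2.1/0.8, 165/24) = 6.875 servings → $14.09.
eggs only: max(2.1/1.1, 165/50) = 3.3 servings → $1.65.
banana + salmon: intersection lies outside the first quadrant.
banana + eggs: intersection lies outside the first quadrant.
salmon + eggs: the both-tight solution has a negative serving — not a feasible corner.
So the least-cost plan costs $1.65.

$1.65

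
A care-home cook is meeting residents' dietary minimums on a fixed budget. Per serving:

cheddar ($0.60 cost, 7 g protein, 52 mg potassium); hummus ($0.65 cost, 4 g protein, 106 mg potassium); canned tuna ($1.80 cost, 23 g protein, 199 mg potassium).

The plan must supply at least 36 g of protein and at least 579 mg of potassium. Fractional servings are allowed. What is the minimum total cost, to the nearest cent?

$4.08

This is a tiny linear program; its minimum lies at a vertex of the feasible set. List the vertices and price them.
cheddar only: max(36/7, 579/52) = 11.13 servings → $6.68.
hummus only: max(36/4, 579/106) = 9 servings → $5.85.
canned tuna only: max(36/23, 579/199) = 2.91 servings → $5.24.
cheddar + hummus with both tight: 2.809 servings and 4.084 servings → $4.34.
cheddar + canned tuna: intersection lies outside the first quadrant.
hummus + canned tuna with both tight: 3.747 servings and 0.9135 servings → $4.08.
The minimum over all feasible corners is $4.08.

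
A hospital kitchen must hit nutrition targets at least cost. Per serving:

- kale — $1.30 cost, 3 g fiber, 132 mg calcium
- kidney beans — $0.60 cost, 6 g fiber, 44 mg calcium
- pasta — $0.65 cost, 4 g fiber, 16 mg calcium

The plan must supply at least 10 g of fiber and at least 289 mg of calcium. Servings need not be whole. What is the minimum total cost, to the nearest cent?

$2.96

The cheapest plan sits at a corner of the feasible region — with two constraints it uses at most two foods.
kale only: max(10/3, 289/132) = 3.333 servings → $4.33.
kidney beans only: max(10/6, 289/44) = 6.568 servings → $3.94.
pasta only: max(10/4, 289/16) = 18.06 servings → $11.74.
kale + kidney beans with both tight: 1.961 servings and 0.6864 servings → $2.96.
kale + pasta with both tight: 2.075 servings and 0.9437 servings → $3.31.
kidney beans + pasta: intersection lies outside the first quadrant.
The minimum over all feasible corners is $2.96.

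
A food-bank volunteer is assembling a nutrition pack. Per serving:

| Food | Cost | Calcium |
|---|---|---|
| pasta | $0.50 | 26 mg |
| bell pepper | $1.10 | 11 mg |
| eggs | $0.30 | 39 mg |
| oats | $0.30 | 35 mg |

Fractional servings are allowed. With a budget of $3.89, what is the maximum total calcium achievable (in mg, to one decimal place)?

505.7 mg

Calcium per dollar: eggs 130, oats 116.7, pasta 52, bell pepper 10.
With no serving limits, spend the whole cost allowance on eggs: $3.89 / $0.30 × 39 mg = 505.7 mg.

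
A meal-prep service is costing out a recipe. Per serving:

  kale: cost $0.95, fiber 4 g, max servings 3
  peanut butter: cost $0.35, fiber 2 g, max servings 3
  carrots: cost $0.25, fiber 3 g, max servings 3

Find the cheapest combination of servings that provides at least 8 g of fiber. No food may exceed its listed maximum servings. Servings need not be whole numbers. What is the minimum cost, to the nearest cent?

Cost per g of fiber: carrots $0.0833, peanut butter $0.1750, kale $0.2375.
Take 2.667 servings of carrots: +8.0 g fiber for $0.67 (total $0.67, still need 0.0 g).
Filling from the cheapest source first is optimal under one linear minimum: $0.67.

$0.67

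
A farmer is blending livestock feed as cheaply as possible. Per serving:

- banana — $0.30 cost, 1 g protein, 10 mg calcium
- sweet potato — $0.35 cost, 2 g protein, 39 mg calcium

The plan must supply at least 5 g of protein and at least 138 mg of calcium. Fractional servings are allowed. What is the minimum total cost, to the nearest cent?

$1.24

At the optimum either one food covers both requirements or two foods hit both targets exactly; no other combination can be cheaper.
banana only: max(5/1, 138/10) = 13.8 servings → $4.14.
sweet potato only: max(5/2, 138/39) = 3.538 servings → $1.24.
banana + sweet potato with both targets exact would need a negative amount; discard.
Cheapest feasible corner: $1.24.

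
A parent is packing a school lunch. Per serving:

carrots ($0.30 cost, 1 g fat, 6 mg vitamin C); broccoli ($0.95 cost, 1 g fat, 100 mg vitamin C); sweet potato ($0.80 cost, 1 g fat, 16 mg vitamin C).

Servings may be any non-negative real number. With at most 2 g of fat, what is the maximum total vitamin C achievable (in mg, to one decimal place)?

Vitamin C per g fat: broccoli 100, sweet potato 16, carrots 6.
With no serving limits, spend the whole fat allowance on broccoli: 2 g / 1 g × 100 mg = 200.0 mg.

200.0 mg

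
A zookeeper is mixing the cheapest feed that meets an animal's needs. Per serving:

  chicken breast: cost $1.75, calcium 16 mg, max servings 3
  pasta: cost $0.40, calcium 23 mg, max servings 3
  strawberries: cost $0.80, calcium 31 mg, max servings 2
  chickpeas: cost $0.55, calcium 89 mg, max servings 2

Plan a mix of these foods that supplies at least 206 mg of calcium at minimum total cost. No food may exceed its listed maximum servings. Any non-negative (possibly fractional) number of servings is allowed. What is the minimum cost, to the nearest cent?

$1.59

Cost per mg of calcium: chickpeas $0.0062, pasta $0.0174, strawberries $0.0258, chicken breast $0.1094.
Take 2 servings of chickpeas: +178.0 mg calcium for $1.10 (total $1.10, still need 28.0 mg).
Take 1.217 servings of pasta: +28.0 mg calcium for $0.49 (total $1.59, still need 0.0 mg).
Greedy by cheapest-per-mg is optimal for a single linear constraint, so the minimum cost is $1.59.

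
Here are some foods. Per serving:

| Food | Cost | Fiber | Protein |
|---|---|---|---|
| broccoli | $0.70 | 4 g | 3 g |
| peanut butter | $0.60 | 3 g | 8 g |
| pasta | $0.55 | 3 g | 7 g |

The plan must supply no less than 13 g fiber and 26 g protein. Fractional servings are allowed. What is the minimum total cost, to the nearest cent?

Check every corner: each single food scaled to meet both minima, and each pair solved so both constraints bind.
broccoli only: max(13/4, 26/3) = 8.667 servings → $6.07.
peanut butter only: max(13/3, 26/8) = 4.333 servings → $2.60.
pasta only: max(13/3, 26/7) = 4.333 servings → $2.38.
broccoli + peanut butter with both tight: 1.13 servings and 2.826 servings → $2.49.
broccoli + pasta with both tight: 0.6842 servings and 3.421 servings → $2.36.
peanut butter + pasta: the both-tight solution has a negative serving — not a feasible corner.
The minimum over all feasible corners is $2.36.

$2.36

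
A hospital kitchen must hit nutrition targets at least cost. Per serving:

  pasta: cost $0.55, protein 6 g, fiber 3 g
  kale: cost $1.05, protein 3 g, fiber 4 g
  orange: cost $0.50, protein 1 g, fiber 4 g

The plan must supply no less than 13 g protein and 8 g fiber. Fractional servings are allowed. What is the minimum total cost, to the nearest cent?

$1.37

This is a tiny linear program; its minimum lies at a vertex of the feasible set. List the vertices and price them.
pasta only: max(13/6, 8/3) = 2.667 servings → $1.47.
kale only: max(13/3, 8/4) = 4.333 servings → $4.55.
orange only: max(13/1, 8/4) = 13 servings → $6.50.
pasta + kale with both tight: 1.867 servings and 0.6 servings → $1.66.
pasta + orange with both tight: 2.095 servings and 0.4286 servings → $1.37.
kale + orange: intersection lies outside the first quadrant.
Cheapest feasible corner: $1.37.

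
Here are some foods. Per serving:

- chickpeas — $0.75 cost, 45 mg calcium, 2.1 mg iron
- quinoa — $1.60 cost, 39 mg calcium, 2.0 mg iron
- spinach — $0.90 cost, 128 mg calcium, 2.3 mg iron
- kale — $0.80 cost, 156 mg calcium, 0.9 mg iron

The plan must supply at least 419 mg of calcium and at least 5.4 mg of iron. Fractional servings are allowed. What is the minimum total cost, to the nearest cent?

$2.61

Two binding constraints pin down two serving amounts, so the optimal mix uses at most two foods. The candidates are each food alone (scaled to the tighter of calcium/iron) and each pair with both constraints tight.
chickpeas only: max(419/45, 5.4/2.1) = 9.311 servings → $6.98.
quinoa only: max(419/39, 5.4/2.0) = 10.74 servings → $17.19.
spinach only: max(419/128, 5.4/2.3) = 3.273 servings → $2.95.
kale only: max(419/156, 5.4/0.9) = 6 servings → $4.80.
chickpeas + quinoa with both targets exact would need a negative amount; discard.
chickpeas + spinach: the both-tight solution has a negative serving — not a feasible corner.
chickpeas + kale with both tight: 1.621 servings and 2.218 servings → $2.99.
quinoa + spinach with both targets exact would need a negative amount; discard.
quinoa + kale with both tight: 1.68 servings and 2.266 servings → $4.50.
spinach + kale with both tight: 1.91 servings and 1.119 servings → $2.61.
The minimum over all feasible corners is $2.61.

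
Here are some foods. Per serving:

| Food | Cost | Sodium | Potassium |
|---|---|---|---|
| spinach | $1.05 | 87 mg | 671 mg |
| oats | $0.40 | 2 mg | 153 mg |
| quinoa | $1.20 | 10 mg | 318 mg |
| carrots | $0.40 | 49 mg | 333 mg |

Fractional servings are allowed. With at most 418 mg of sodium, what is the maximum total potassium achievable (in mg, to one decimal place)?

Potassium per mg sodium: oats 76.5, quinoa 31.8, spinach 7.713, carrots 6.796.
With no serving limits, spend the whole sodium allowance on oats: 418 mg / 2 mg × 153 mg = 31977.0 mg.

31977.0 mg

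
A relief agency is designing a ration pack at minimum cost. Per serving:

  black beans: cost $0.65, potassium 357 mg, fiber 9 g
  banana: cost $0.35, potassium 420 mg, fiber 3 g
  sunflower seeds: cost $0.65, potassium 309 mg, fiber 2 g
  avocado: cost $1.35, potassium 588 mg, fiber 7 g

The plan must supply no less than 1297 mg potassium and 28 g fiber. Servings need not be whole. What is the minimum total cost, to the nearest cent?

Two binding constraints pin down two serving amounts, so the optimal mix uses at most two foods. The candidates are each food alone (scaled to the tighter of potassium/fiber) and each pair with both constraints tight.
black beans only: max(1297/357, 28/9) = 3.633 servings → $2.36.
banana only: max(1297/420, 28/3) = 9.333 servings → $3.27.
sunflower seeds only: max(1297/309, 28/2) = 14 servings → $9.10.
avocado only: max(1297/588, 28/7) = 4 servings → $5.40.
black beans + banana with both tight: 2.905 servings and 0.619 servings → $2.10.
black beans + sunflower seeds with both tight: 2.931 servings and 0.8113 servings → $2.43.
black beans + avocado with both tight: 2.644 servings and 0.6004 servings → $2.53.
banana + sunflower seeds: the both-tight solution has a negative serving — not a feasible corner.
banana + avocado: intersection lies outside the first quadrant.
sunflower seeds + avocado: the both-tight solution has a negative serving — not a feasible corner.
Cheapest feasible corner: $2.10.

$2.10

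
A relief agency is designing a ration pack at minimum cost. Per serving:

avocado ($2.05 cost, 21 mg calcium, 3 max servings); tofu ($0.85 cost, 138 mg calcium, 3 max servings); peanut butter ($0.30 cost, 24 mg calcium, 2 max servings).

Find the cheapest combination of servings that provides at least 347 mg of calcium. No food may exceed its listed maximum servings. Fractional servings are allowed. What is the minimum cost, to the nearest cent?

Cost per mg of calcium: tofu $0.0062, peanut butter $0.0125, avocado $0.0976.
Take 2.514 servings of tofu: +347.0 mg calcium for $2.14 (total $2.14, still need 0.0 mg).
Filling from the cheapest source first is optimal under one linear minimum: $2.14.

$2.14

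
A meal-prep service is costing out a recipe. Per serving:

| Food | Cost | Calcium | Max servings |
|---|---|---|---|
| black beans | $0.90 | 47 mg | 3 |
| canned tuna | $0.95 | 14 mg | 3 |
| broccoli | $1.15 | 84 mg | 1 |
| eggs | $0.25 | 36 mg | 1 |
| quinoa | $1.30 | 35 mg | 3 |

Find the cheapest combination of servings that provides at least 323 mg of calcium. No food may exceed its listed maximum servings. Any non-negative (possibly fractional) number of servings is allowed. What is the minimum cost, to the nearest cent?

Cost per mg of calcium: eggs $0.0069, broccoli $0.0137, black beans $0.0191, quinoa $0.0371, canned tuna $0.0679.
Take 1 serving of eggs: +36.0 mg calcium for $0.25 (total $0.25, still need 287.0 mg).
Take 1 serving of broccoli: +84.0 mg calcium for $1.15 (total $1.40, still need 203.0 mg).
Take 3 servings of black beans: +141.0 mg calcium for $2.70 (total $4.10, still need 62.0 mg).
Take 1.771 servings of quinoa: +62.0 mg calcium for $2.30 (total $6.40, still need 0.0 mg).
Greedy by cheapest-per-mg is optimal for a single linear constraint, so the minimum cost is $6.40.

$6.40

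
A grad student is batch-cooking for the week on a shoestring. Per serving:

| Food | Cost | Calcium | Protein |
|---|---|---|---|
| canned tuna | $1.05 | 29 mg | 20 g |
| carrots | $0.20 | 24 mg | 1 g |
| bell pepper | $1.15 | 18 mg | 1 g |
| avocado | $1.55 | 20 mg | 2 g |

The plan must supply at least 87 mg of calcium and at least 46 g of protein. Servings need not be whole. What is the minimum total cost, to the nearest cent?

$2.55

An LP optimum is at a vertex; with two nutrient constraints at most two foods are used. Check each candidate.
canned tuna only: max(87/29, 46/20) = 3 servings → $3.15.
carrots only: max(87/24, 46/1) = 46 servings → $9.20.
bell pepper only: max(87/18, 46/1) = 46 servings → $52.90.
avocado only: max(87/20, 46/2) = 23 servings → $35.65.
canned tuna + carrots with both tight: 2.255 servings and 0.9002 servings → $2.55.
canned tuna + bell pepper with both tight: 2.239 servings and 1.227 servings → $3.76.
canned tuna + avocado with both tight: 2.181 servings and 1.187 servings → $4.13.
carrots + bell pepper: intersection lies outside the first quadrant.
carrots + avocado: the both-tight solution has a negative serving — not a feasible corner.
bell pepper + avocado: intersection lies outside the first quadrant.
So the least-cost plan costs $2.55.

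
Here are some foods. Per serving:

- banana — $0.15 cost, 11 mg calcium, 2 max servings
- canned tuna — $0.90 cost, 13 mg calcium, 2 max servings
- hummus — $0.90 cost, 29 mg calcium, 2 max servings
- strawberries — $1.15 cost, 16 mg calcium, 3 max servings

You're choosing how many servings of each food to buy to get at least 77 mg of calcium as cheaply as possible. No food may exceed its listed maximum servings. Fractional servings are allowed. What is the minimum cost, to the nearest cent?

Cost per mg of calcium: banana $0.0136, hummus $0.0310, canned tuna $0.0692, strawberries $0.0719.
Take 2 servings of banana: +22.0 mg calcium for $0.30 (total $0.30, still need 55.0 mg).
Take 1.897 servings of hummus: +55.0 mg calcium for $1.71 (total $2.01, still need 0.0 mg).
Greedy by cheapest-per-mg is optimal for a single linear constraint, so the minimum cost is $2.01.

$2.01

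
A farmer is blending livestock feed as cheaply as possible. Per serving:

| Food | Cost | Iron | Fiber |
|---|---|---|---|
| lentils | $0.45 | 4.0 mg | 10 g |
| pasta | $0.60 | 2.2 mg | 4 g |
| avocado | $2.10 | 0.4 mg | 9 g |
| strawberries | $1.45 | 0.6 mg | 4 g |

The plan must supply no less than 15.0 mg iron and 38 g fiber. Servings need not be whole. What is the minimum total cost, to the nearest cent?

$1.71

Check every corner: each single food scaled to meet both minima, and each pair solved so both constraints bind.
lentils only: max(15.0/4.0, 38/10) = 3.8 servings → $1.71.
pasta only: max(15.0/2.2, 38/4) = 9.5 servings → $5.70.
avocado only: max(15.0/0.4, 38/9) = 37.5 servings → $78.75.
strawberries only: max(15.0/0.6, 38/4) = 25 servings → $36.25.
lentils + pasta: intersection lies outside the first quadrant.
lentils + avocado with both tight: 3.744 servings and 0.0625 servings → $1.82.
lentils + strawberries with both tight: 3.72 servings and 0.2 servings → $1.96.
pasta + avocado with both tight: 6.582 servings and 1.297 servings → $6.67.
pasta + strawberries with both tight: 5.812 servings and 3.688 servings → $8.83.
avocado + strawberries with both targets exact would need a negative amount; discard.
Cheapest feasible corner: $1.71.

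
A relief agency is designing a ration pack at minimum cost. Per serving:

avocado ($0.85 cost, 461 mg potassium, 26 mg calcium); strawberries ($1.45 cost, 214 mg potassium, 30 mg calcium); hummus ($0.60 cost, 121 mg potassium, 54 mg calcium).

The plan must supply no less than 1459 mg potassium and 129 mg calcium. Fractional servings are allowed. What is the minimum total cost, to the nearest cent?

For a min-cost LP with two ≥-constraints, a basic feasible solution has at most two positive variables.
avocado only: max(1459/461, 129/26) = 4.962 servings → $4.22.
strawberries only: max(1459/214, 129/30) = 6.818 servings → $9.89.
hummus only: max(1459/121, 129/54) = 12.06 servings → $7.23.
avocado + strawberries with both tight: 1.955 servings and 2.605 servings → $5.44.
avocado + hummus with both tight: 2.905 servings and 0.9902 servings → $3.06.
strawberries + hummus with both targets exact would need a negative amount; discard.
The minimum over all feasible corners is $3.06.

$3.06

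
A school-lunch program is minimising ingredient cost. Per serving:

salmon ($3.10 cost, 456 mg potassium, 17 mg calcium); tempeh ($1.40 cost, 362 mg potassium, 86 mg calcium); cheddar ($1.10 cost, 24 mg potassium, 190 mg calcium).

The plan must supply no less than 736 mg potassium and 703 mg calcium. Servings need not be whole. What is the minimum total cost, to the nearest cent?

Compare the cost at each extreme point of the feasible region.
salmon only: max(736/456, 703/17) = 41.35 servings → $128.19.
tempeh only: max(736/362, 703/86) = 8.174 servings → $11.44.
cheddar only: max(736/24, 703/190) = 30.67 servings → $33.73.
salmon + tempeh: the both-tight solution has a negative serving — not a feasible corner.
salmon + cheddar with both tight: 1.426 servings and 3.572 servings → $8.35.
tempeh + cheddar with both tight: 1.843 servings and 2.866 servings → $5.73.
Cheapest feasible corner: $5.73.

$5.73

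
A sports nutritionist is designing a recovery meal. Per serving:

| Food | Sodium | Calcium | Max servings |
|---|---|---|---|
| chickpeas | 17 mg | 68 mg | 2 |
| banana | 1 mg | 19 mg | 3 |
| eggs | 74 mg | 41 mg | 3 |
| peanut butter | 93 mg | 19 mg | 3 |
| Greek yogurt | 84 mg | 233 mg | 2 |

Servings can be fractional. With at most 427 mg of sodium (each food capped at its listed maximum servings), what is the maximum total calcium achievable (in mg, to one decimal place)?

Calcium per mg sodium: banana 19, chickpeas 4, Greek yogurt 2.774, eggs 0.5541, peanut butter 0.2043.
Take 3 servings of banana: uses 3 mg sodium, +57.0 mg calcium (running total 57.0 mg).
Take 2 servings of chickpeas: uses 34 mg sodium, +136.0 mg calcium (running total 193.0 mg).
Take 2 servings of Greek yogurt: uses 168 mg sodium, +466.0 mg calcium (running total 659.0 mg).
Take 3 servings of eggs: uses 222 mg sodium, +123.0 mg calcium (running total 782.0 mg).
Greedy by best ratio exhausts the sodium allowance optimally: 782.0 mg.

782.0 mg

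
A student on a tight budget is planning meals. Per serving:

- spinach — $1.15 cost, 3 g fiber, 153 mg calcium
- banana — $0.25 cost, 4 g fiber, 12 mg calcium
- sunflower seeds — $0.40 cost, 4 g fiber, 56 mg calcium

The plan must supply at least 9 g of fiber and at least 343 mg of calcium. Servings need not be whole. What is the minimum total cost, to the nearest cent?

Check every corner: each single food scaled to meet both minima, and each pair solved so both constraints bind.
spinach only: max(9/3, 343/153) = 3 servings → $3.45.
banana only: max(9/4, 343/12) = 28.58 servings → $7.15.
sunflower seeds only: max(9/4, 343/56) = 6.125 servings → $2.45.
spinach + banana with both tight: 2.194 servings and 0.6042 servings → $2.67.
spinach + sunflower seeds with both tight: 1.955 servings and 0.7838 servings → $2.56.
banana + sunflower seeds: the both-tight solution has a negative serving — not a feasible corner.
So the least-cost plan costs $2.45.

$2.45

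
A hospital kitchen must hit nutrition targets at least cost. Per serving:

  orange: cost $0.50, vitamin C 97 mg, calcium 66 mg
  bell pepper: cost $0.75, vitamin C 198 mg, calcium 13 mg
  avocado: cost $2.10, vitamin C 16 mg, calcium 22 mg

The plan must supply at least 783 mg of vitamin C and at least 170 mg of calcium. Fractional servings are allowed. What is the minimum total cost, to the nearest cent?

The cheapest plan sits at a corner of the feasible region — with two constraints it uses at most two foods.
orange only: max(783/97, 170/66) = 8.072 servings → $4.04.
bell pepper only: max(783/198, 170/13) = 13.08 servings → $9.81.
avocado only: max(783/16, 170/22) = 48.94 servings → $102.77.
orange + bell pepper with both tight: 1.989 servings and 2.98 servings → $3.23.
orange + avocado with both targets exact would need a negative amount; discard.
bell pepper + avocado with both tight: 3.497 servings and 5.661 servings → $14.51.
So the least-cost plan costs $3.23.

$3.23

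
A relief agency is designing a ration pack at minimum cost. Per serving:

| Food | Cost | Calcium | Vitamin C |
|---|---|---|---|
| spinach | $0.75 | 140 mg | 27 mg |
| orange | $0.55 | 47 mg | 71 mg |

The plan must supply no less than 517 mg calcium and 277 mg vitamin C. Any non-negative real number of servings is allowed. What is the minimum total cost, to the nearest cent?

This is a tiny linear program; its minimum lies at a vertex of the feasible set. List the vertices and price them.
spinach only: max(517/140, 277/27) = 10.26 servings → $7.69.
orange only: max(517/47, 277/71) = 11 servings → $6.05.
spinach + orange with both tight: 2.732 servings and 2.863 servings → $3.62.
The minimum over all feasible corners is $3.62.

$3.62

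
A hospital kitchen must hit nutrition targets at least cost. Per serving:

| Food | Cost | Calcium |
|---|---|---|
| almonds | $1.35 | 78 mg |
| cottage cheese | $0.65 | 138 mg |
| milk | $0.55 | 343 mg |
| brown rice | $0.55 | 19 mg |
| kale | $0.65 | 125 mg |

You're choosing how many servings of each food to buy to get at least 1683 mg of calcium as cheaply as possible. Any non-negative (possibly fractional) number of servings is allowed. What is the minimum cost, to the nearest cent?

$2.70

Cost per mg of calcium: milk $0.0016, cottage cheese $0.0047, kale $0.0052, almonds $0.0173, brown rice $0.0289.
With no serving limits, use only milk: 1683 mg / 343 mg = 4.907 servings × $0.55 = $2.70.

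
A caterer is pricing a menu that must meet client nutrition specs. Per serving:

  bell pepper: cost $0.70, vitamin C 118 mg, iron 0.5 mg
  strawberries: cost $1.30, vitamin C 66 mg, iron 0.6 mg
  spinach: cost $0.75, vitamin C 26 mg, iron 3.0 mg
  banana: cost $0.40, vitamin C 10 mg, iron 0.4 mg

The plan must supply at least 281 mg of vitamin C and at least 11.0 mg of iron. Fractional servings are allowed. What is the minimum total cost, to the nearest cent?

$3.69

Check every corner: each single food scaled to meet both minima, and each pair solved so both constraints bind.
bell pepper only: max(281/118, 11.0/0.5) = 22 servings → $15.40.
strawberries only: max(281/66, 11.0/0.6) = 18.33 servings → $23.83.
spinach only: max(281/26, 11.0/3.0) = 10.81 servings → $8.11.
banana only: max(281/10, 11.0/0.4) = 28.1 servings → $11.24.
bell pepper + strawberries with both targets exact would need a negative amount; discard.
bell pepper + spinach with both tight: 1.633 servings and 3.394 servings → $3.69.
bell pepper + banana with both tight: 0.05687 servings and 27.43 servings → $11.01.
strawberries + spinach with both tight: 3.054 servings and 3.056 servings → $6.26.
strawberries + banana with both tight: 0.1176 servings and 27.32 servings → $11.08.
spinach + banana: intersection lies outside the first quadrant.
So the least-cost plan costs $3.69.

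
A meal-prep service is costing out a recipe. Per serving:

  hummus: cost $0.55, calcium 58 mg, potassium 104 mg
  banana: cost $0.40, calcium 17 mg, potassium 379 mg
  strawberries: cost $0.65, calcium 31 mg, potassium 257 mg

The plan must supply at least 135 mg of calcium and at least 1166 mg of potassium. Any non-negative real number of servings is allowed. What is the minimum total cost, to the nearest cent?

At the optimum either one food covers both requirements or two foods hit both targets exactly; no other combination can be cheaper.
hummus only: max(135/58, 1166/104) = 11.21 servings → $6.17.
banana only: max(135/17, 1166/379) = 7.941 servings → $3.18.
strawberries only: max(135/31, 1166/257) = 4.537 servings → $2.95.
hummus + banana with both tight: 1.551 servings and 2.651 servings → $1.91.
hummus + strawberries: the both-tight solution has a negative serving — not a feasible corner.
banana + strawberries with both tight: 0.1966 servings and 4.247 servings → $2.84.
The minimum over all feasible corners is $1.91.

$1.91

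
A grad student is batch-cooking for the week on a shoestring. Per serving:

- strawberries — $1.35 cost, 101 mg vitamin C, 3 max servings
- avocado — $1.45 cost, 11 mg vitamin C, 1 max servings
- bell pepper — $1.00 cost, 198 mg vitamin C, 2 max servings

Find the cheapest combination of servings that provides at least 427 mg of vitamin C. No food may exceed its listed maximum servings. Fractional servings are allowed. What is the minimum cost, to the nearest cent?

$2.41

Cost per mg of vitamin C: bell pepper $0.0051, strawberries $0.0134, avocado $0.1318.
Take 2 servings of bell pepper: +396.0 mg vitamin C for $2.00 (total $2.00, still need 31.0 mg).
Take 0.3069 servings of strawberries: +31.0 mg vitamin C for $0.41 (total $2.41, still need 0.0 mg).
Filling from the cheapest source first is optimal under one linear minimum: $2.41.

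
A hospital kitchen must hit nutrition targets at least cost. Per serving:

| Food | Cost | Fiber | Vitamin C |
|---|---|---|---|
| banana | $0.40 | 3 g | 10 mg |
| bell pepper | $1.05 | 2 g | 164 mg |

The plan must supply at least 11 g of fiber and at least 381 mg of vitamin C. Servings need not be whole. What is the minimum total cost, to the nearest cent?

$3.18

Minimising a linear cost over {fiber ≥ 11, vitamin C ≥ 381, servings ≥ 0} — the optimum is at a vertex, using one or two foods.
banana only: max(11/3, 381/10) = 38.1 servings → $15.24.
bell pepper only: max(11/2, 381/164) = 5.5 servings → $5.78.
banana + bell pepper with both tight: 2.208 servings and 2.189 servings → $3.18.
So the least-cost plan costs $3.18.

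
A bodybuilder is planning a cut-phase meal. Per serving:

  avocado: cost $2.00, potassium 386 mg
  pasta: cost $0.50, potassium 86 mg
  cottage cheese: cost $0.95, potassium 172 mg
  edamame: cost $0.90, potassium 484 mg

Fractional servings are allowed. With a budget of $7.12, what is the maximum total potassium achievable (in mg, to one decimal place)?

Potassium per dollar: edamame 537.8, avocado 193, cottage cheese 181.1, pasta 172.
With no serving limits, spend the whole cost allowance on edamame: $7.12 / $0.90 × 484 mg = 3829.0 mg.

3829.0 mg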